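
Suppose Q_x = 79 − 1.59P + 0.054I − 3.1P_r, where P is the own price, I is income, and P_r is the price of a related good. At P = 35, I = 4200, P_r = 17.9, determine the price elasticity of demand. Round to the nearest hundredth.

Substituting, Q_x = 79 − 1.59(35) + 0.054(4200) − 3.1(17.9) = 79 − 55.65 + 226.8 − 55.49 = 194.66.
∂Q_x/∂P = −1.59, so E_p = (−1.59)·(35/194.66) ≈ -0.29.
|E_p| < 1: demand is inelastic.

-0.29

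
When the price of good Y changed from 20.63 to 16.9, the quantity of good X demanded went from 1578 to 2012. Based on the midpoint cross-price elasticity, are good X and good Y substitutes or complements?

complements

%ΔQ_x = (2012 − 1578)/[(1578+2012)/2] = 434/1795 ≈ 0.2418.
%ΔP_y = (16.9 − 20.63)/[(20.63+16.9)/2] ≈ -0.1988.
E_xy = 0.2418/-0.1988 ≈ -1.216.
E_xy < 0, so the goods are complements.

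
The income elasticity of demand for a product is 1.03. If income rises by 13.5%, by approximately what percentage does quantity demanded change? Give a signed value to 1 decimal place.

%ΔQ ≈ E × %ΔI = (1.03) × (13.5%) ≈ 13.9%.

13.9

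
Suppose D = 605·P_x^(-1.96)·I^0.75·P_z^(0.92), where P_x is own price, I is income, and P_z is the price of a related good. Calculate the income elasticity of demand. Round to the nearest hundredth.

0.75

For a Cobb–Douglas (constant-elasticity) form D = A·I^α·…, the elasticity with respect to I equals the exponent α at every point.
Here the exponent on I is 0.75, so the income elasticity of demand is 0.75.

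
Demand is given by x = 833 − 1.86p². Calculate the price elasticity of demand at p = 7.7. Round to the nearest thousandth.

-0.305

At p = 7.7, x = 722.7206.
dx/dp = −2·1.86·p = −28.644.
Point elasticity E = (dx/dp)·(p/x) = -28.644 × 7.7/722.7206 ≈ -0.305.
|E| < 1, so demand is inelastic at this price.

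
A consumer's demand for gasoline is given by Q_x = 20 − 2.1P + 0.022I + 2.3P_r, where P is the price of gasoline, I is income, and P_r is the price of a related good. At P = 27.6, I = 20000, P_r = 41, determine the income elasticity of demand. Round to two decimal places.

Q_x = 20 − 2.1(27.6) + 0.022(20000) + 2.3(41) = 20 − 57.96 + 440 + 94.3 = 496.34.
∂Q_x/∂I = +0.022, so E_I = 0.022·(20000/496.34) ≈ 0.89.
E_I ∈ (0,1): normal good (necessity).

0.89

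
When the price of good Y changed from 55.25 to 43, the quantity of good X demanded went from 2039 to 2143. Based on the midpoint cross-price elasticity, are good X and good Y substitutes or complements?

complements

%ΔQ_x = (2143 − 2039)/[(2039+2143)/2] = 104/2091 ≈ 0.0497.
%ΔP_y = (43 − 55.25)/[(55.25+43)/2] ≈ -0.2494.
E_xy = 0.0497/-0.2494 ≈ -0.199.
E_xy < 0, so the goods are complements.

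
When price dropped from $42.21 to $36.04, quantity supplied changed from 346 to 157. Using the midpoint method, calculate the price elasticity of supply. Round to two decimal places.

%Δq = (157 − 346)/[(346 + 157)/2] = -189/251.5 ≈ -0.7515.
%Δp = (36.04 − 42.21)/[(42.21 + 36.04)/2] = -6.17/39.125 ≈ -0.1577.
Arc elasticity E = %Δq/%Δp ≈ -0.7515/-0.1577 ≈ 4.77.
|E| > 1: supply is elastic over this range.

4.77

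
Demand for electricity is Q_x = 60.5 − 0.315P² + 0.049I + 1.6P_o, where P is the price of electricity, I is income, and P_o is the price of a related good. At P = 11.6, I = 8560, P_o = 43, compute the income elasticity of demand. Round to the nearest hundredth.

First evaluate Q_x: 60.5 − 0.315(11.6)² + 0.049(8560) + 1.6(43) = 60.5 − 42.3864 + 419.44 + 68.8 = 506.3536.
∂Q_x/∂I = +0.049, so E_I = 0.049·(8560/506.3536) ≈ 0.83.
E_I ∈ (0,1): normal good (necessity).

0.83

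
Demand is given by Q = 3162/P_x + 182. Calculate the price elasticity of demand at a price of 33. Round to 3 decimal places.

At P_x = 33, Q = 277.8182.
dQ/dP_x = −3162/P_x² = −2.9036.
Point elasticity E = (dQ/dP_x)·(P_x/Q) = -2.9036 × 33/277.8182 ≈ -0.345.
|E| < 1, so demand is inelastic at this price.

-0.345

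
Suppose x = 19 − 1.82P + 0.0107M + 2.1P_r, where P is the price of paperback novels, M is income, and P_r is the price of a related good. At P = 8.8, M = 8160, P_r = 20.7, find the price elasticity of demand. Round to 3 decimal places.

At the given point, x = 19 − 1.82(8.8) + 0.0107(8160) + 2.1(20.7) = 19 − 16.016 + 87.312 + 43.47 = 133.766.
∂x/∂P = −1.82, so E_p = (−1.82)·(8.8/133.766) ≈ -0.120.
|E_p| < 1: demand is inelastic.

-0.120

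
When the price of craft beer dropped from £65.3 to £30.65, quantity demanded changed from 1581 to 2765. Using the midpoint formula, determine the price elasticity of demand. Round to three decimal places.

-0.754

%Δq = (2765 − 1581)/[(1581 + 2765)/2] = 1184/2173 ≈ 0.5449.
%Δp = (30.65 − 65.3)/[(65.3 + 30.65)/2] = -34.65/47.975 ≈ -0.7223.
Arc elasticity E = %Δq/%Δp ≈ 0.5449/-0.7223 ≈ -0.754.
|E| < 1: demand is inelastic over this range.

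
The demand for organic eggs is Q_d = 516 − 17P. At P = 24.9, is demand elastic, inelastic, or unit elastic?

elastic

At P = 24.9, Q_d = 92.7.
dQ_d/dP = −17.
Point elasticity E = (dQ_d/dP)·(P/Q_d) = -17 × 24.9/92.7 ≈ -4.566.
|E| ≈ 4.566 > 1, so demand is elastic.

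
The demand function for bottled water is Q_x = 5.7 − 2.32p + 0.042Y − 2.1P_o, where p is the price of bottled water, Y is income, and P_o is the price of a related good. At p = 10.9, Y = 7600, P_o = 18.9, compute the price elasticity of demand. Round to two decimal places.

Evaluating quantity at (p, Y, P_o) gives Q_x = 5.7 − 2.32(10.9) + 0.042(7600) − 2.1(18.9) = 5.7 − 25.288 + 319.2 − 39.69 = 259.922.
∂Q_x/∂p = −2.32, so E_p = (−2.32)·(10.9/259.922) ≈ -0.10.
|E_p| < 1: demand is inelastic.

-0.10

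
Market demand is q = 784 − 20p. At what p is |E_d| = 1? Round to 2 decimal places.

19.60

For linear demand q = a − bp, E = −bp/(a − bp). |E| = 1 ⇒ bp = a − bp ⇒ p = a/(2b).
p = 784/(2·20) = 19.60.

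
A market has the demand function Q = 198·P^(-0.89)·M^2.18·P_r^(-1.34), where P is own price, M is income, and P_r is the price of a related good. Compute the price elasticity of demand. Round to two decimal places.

-0.89

For a Cobb–Douglas (constant-elasticity) form Q = A·P^α·…, the elasticity with respect to P equals the exponent α at every point.
Here the exponent on P is -0.89, so the price elasticity of demand is -0.89.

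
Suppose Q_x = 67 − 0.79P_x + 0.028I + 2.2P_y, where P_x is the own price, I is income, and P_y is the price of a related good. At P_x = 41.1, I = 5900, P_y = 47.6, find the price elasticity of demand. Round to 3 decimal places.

First evaluate Q_x: 67 − 0.79(41.1) + 0.028(5900) + 2.2(47.6) = 67 − 32.469 + 165.2 + 104.72 = 304.451.
∂Q_x/∂P_x = −0.79, so E_p = (−0.79)·(41.1/304.451) ≈ -0.107.
|E_p| < 1: demand is inelastic.

-0.107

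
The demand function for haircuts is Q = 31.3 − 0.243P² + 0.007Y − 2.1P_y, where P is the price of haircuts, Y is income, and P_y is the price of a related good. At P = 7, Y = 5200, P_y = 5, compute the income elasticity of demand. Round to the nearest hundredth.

First evaluate Q: 31.3 − 0.243(7)² + 0.007(5200) − 2.1(5) = 31.3 − 11.907 + 36.4 − 10.5 = 45.293.
∂Q/∂Y = +0.007, so E_I = 0.007·(5200/45.293) ≈ 0.80.
E_I ∈ (0,1): normal good (necessity).

0.80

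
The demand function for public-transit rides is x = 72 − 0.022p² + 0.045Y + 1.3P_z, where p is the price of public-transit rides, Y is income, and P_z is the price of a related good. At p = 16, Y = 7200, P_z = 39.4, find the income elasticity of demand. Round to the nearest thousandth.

0.734

Substituting, x = 72 − 0.022(16)² + 0.045(7200) + 1.3(39.4) = 72 − 5.632 + 324 + 51.22 = 441.588.
∂x/∂Y = +0.045, so E_I = 0.045·(7200/441.588) ≈ 0.734.
E_I ∈ (0,1): normal good (necessity).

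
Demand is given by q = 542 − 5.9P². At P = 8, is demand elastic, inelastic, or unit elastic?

elastic

At P = 8, q = 164.4.
dq/dP = −2·5.9·P = −94.4.
Point elasticity E = (dq/dP)·(P/q) = -94.4 × 8/164.4 ≈ -4.594.
|E| ≈ 4.594 > 1, so demand is elastic.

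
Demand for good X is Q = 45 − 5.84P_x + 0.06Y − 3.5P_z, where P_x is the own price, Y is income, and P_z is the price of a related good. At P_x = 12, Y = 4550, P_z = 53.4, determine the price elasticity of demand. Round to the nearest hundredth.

At the given point, Q = 45 − 5.84(12) + 0.06(4550) − 3.5(53.4) = 45 − 70.08 + 273 − 186.9 = 61.02.
∂Q/∂P_x = −5.84, so E_p = (−5.84)·(12/61.02) ≈ -1.15.
|E_p| > 1: demand is elastic.

-1.15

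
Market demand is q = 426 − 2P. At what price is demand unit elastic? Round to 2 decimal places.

106.50

For linear demand q = a − bP, E = −bP/(a − bP). |E| = 1 ⇒ bP = a − bP ⇒ P = a/(2b).
P = 426/(2·2) = 106.50.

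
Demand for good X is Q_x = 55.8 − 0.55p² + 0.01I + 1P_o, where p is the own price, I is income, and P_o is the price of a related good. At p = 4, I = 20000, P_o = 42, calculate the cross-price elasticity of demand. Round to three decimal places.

At the given point, Q_x = 55.8 − 0.55(4)² + 0.01(20000) + 1(42) = 55.8 − 8.8 + 200 + 42 = 289.
∂Q_x/∂P_o = +1, so E_xy = 1·(42/289) ≈ 0.145.
E_xy > 0: the goods are substitutes.

0.145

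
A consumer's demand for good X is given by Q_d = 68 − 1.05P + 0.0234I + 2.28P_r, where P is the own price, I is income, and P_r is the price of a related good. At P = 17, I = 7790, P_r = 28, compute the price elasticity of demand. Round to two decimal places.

Evaluating quantity at (P, I, P_r) gives Q_d = 68 − 1.05(17) + 0.0234(7790) + 2.28(28) = 68 − 17.85 + 182.286 + 63.84 = 296.276.
∂Q_d/∂P = −1.05, so E_p = (−1.05)·(17/296.276) ≈ -0.06.
|E_p| < 1: demand is inelastic.

-0.06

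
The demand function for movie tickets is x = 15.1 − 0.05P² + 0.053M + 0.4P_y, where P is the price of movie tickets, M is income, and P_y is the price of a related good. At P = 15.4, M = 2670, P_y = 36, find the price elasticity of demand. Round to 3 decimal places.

-0.149

x = 15.1 − 0.05(15.4)² + 0.053(2670) + 0.4(36) = 15.1 − 11.858 + 141.51 + 14.4 = 159.152.
∂x/∂P = −2·0.05·P = -1.54, so E_p = -1.54·(15.4/159.152) ≈ -0.149.
|E_p| < 1: demand is inelastic.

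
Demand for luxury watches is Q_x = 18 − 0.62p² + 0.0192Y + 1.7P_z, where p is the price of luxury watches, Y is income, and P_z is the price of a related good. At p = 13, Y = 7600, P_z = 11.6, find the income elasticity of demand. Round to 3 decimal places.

1.850

At the given point, Q_x = 18 − 0.62(13)² + 0.0192(7600) + 1.7(11.6) = 18 − 104.78 + 145.92 + 19.72 = 78.86.
∂Q_x/∂Y = +0.0192, so E_I = 0.0192·(7600/78.86) ≈ 1.850.
E_I > 1: normal good (luxury).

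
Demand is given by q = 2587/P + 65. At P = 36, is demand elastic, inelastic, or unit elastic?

At P = 36, q = 136.8611.
dq/dP = −2587/P² = −1.9961.
Point elasticity E = (dq/dP)·(P/q) = -1.9961 × 36/136.8611 ≈ -0.525.
|E| ≈ 0.525 < 1, so demand is inelastic.

inelastic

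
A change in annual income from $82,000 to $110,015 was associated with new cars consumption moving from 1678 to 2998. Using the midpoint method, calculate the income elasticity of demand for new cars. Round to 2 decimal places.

%ΔQ = (2998 − 1678)/[(1678+2998)/2] = 1320/2338 ≈ 0.5646.
%ΔI = (110,015 − 82,000)/[(82,000+110,015)/2] = 28015/96007.5 ≈ 0.2918.
E_I = %ΔQ/%ΔI ≈ 1.93.
E_I > 1: normal good (luxury).

1.93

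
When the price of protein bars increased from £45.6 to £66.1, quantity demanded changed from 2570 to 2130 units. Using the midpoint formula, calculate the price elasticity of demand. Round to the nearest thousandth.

-0.510

%ΔQ = (2130 − 2570)/[(2570 + 2130)/2] = -440/2350 ≈ -0.1872.
%ΔP = (66.1 − 45.6)/[(45.6 + 66.1)/2] = 20.5/55.85 ≈ 0.3671.
Arc elasticity E = %ΔQ/%ΔP ≈ -0.1872/0.3671 ≈ -0.510.
|E| < 1: demand is inelastic over this range.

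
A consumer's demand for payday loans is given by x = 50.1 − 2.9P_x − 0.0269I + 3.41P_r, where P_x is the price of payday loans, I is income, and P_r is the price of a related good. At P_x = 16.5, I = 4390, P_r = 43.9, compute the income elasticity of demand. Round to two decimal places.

x = 50.1 − 2.9(16.5) − 0.0269(4390) + 3.41(43.9) = 50.1 − 47.85 − 118.091 + 149.699 = 33.858.
∂x/∂I = −0.0269, so E_I = -0.0269·(4390/33.858) ≈ -3.49.
E_I < 0: inferior good.

-3.49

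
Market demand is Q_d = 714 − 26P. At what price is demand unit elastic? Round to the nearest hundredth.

13.73

For linear demand Q_d = a − bP, E = −bP/(a − bP). |E| = 1 ⇒ bP = a − bP ⇒ P = a/(2b).
P = 714/(2·26) ≈ 13.73.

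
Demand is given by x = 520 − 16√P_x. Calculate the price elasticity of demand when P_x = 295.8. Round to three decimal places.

-0.562

At P_x = 295.8, x = 244.8186.
dx/dP_x = −16/(2√P_x) = −16/(2·17.1988).
Point elasticity E = (dx/dP_x)·(P_x/x) = -0.4651 × 295.8/244.8186 ≈ -0.562.
|E| < 1, so demand is inelastic at this price.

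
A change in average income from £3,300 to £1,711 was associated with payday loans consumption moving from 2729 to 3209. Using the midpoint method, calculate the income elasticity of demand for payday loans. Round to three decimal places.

-0.255

%ΔQ = (3209 − 2729)/[(2729+3209)/2] = 480/2969 ≈ 0.1617.
%ΔM = (1,711 − 3,300)/[(3,300+1,711)/2] = -1589/2505.5 ≈ -0.6342.
E_I = %ΔQ/%ΔM ≈ -0.255.
E_I < 0: inferior good.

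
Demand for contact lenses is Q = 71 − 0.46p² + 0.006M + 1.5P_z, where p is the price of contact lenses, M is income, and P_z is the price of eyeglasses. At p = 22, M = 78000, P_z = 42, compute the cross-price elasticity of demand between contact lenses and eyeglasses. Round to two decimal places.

0.17

Q = 71 − 0.46(22)² + 0.006(78000) + 1.5(42) = 71 − 222.64 + 468 + 63 = 379.36.
∂Q/∂P_z = +1.5, so E_xy = 1.5·(42/379.36) ≈ 0.17.
E_xy > 0: the goods are substitutes.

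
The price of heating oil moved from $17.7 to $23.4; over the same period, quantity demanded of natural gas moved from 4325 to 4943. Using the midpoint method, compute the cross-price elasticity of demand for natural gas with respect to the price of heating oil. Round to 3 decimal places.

0.481

%ΔQ_x = (4943 − 4325)/[(4325+4943)/2] = 618/4634 ≈ 0.1334.
%ΔP_y = (23.4 − 17.7)/[(17.7+23.4)/2] ≈ 0.2774.
E_xy = 0.1334/0.2774 ≈ 0.481.
E_xy > 0, so natural gas and heating oil are substitutes.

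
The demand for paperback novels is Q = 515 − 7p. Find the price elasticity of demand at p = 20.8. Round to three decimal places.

At p = 20.8, Q = 369.4.
dQ/dp = −7.
Point elasticity E = (dQ/dp)·(p/Q) = -7 × 20.8/369.4 ≈ -0.394.
|E| < 1, so demand is inelastic at this price.

-0.394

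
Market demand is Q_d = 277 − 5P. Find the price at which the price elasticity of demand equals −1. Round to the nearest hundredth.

27.70

For linear demand Q_d = a − bP, E = −bP/(a − bP). |E| = 1 ⇒ bP = a − bP ⇒ P = a/(2b).
P = 277/(2·5) = 27.70.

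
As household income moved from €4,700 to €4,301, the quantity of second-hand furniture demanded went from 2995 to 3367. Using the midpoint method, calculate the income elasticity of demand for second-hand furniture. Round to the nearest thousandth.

%ΔQ = (3367 − 2995)/[(2995+3367)/2] = 372/3181 ≈ 0.1169.
%ΔY = (4,301 − 4,700)/[(4,700+4,301)/2] = -399/4500.5 ≈ -0.0887.
E_I = %ΔQ/%ΔY ≈ -1.319.
E_I < 0: inferior good.

-1.319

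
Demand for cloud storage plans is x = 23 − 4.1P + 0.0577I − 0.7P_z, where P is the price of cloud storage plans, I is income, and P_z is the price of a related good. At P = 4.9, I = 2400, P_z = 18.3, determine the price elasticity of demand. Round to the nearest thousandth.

x = 23 − 4.1(4.9) + 0.0577(2400) − 0.7(18.3) = 23 − 20.09 + 138.48 − 12.81 = 128.58.
∂x/∂P = −4.1, so E_p = (−4.1)·(4.9/128.58) ≈ -0.156.
|E_p| < 1: demand is inelastic.

-0.156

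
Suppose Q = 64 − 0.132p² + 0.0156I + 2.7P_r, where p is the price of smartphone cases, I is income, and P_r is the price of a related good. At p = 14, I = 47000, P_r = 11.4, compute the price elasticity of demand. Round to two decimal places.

-0.06

First evaluate Q: 64 − 0.132(14)² + 0.0156(47000) + 2.7(11.4) = 64 − 25.872 + 733.2 + 30.78 = 802.108.
∂Q/∂p = −2·0.132·p = -3.696, so E_p = -3.696·(14/802.108) ≈ -0.06.
|E_p| < 1: demand is inelastic.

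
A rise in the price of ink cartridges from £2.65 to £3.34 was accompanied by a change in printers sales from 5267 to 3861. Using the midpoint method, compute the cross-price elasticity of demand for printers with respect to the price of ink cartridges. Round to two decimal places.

-1.34

%ΔQ_x = (3861 − 5267)/[(5267+3861)/2] = -1406/4564 ≈ -0.3081.
%ΔP_y = (3.34 − 2.65)/[(2.65+3.34)/2] ≈ 0.2304.
E_xy = -0.3081/0.2304 ≈ -1.34.
E_xy < 0, so printers and ink cartridges are complements.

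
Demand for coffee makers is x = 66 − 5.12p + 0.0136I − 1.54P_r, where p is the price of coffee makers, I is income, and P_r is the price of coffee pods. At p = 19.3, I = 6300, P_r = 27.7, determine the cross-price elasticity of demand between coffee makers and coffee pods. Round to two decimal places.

-4.18

First evaluate x: 66 − 5.12(19.3) + 0.0136(6300) − 1.54(27.7) = 66 − 98.816 + 85.68 − 42.658 = 10.206.
∂x/∂P_r = −1.54, so E_xy = -1.54·(27.7/10.206) ≈ -4.18.
E_xy < 0: the goods are complements.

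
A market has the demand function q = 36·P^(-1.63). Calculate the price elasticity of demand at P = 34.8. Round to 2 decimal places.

-1.63

For a Cobb–Douglas (constant-elasticity) form q = A·P^α·…, the elasticity with respect to P equals the exponent α at every point.
Here the exponent on P is -1.63, so the price elasticity of demand is -1.63.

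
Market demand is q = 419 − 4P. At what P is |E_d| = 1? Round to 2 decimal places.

52.38

For linear demand q = a − bP, E = −bP/(a − bP). |E| = 1 ⇒ bP = a − bP ⇒ P = a/(2b).
P = 419/(2·4) ≈ 52.38.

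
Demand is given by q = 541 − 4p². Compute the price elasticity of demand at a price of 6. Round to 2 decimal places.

-0.73

At p = 6, q = 397.
dq/dp = −2·4·p = −48.
Point elasticity E = (dq/dp)·(p/q) = -48 × 6/397 ≈ -0.73.
|E| < 1, so demand is inelastic at this price.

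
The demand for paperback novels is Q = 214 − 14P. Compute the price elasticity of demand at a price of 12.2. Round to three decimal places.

At P = 12.2, Q = 43.2.
dQ/dP = −14.
Point elasticity E = (dQ/dP)·(P/Q) = -14 × 12.2/43.2 ≈ -3.954.
|E| > 1, so demand is elastic at this price.

-3.954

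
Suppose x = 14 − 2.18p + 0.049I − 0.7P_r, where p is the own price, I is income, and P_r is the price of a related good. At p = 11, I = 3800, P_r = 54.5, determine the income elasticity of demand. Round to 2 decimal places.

Substituting, x = 14 − 2.18(11) + 0.049(3800) − 0.7(54.5) = 14 − 23.98 + 186.2 − 38.15 = 138.07.
∂x/∂I = +0.049, so E_I = 0.049·(3800/138.07) ≈ 1.35.
E_I > 1: normal good (luxury).

1.35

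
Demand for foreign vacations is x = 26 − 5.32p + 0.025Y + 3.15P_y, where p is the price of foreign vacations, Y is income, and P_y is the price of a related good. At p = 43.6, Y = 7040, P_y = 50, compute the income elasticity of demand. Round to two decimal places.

Substituting, x = 26 − 5.32(43.6) + 0.025(7040) + 3.15(50) = 26 − 231.952 + 176 + 157.5 = 127.548.
∂x/∂Y = +0.025, so E_I = 0.025·(7040/127.548) ≈ 1.38.
E_I > 1: normal good (luxury).

1.38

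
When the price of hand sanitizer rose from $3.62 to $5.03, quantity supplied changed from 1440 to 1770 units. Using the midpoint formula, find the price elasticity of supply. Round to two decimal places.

%Δq = (1770 − 1440)/[(1440 + 1770)/2] = 330/1605 ≈ 0.2056.
%Δp = (5.03 − 3.62)/[(3.62 + 5.03)/2] = 1.41/4.325 ≈ 0.3260.
Arc elasticity E = %Δq/%Δp ≈ 0.2056/0.3260 ≈ 0.63.
|E| < 1: supply is inelastic over this range.

0.63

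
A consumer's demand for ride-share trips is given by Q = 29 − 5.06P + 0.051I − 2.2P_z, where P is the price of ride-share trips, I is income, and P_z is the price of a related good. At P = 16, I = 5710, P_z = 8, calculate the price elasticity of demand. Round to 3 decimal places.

Evaluating quantity at (P, I, P_z) gives Q = 29 − 5.06(16) + 0.051(5710) − 2.2(8) = 29 − 80.96 + 291.21 − 17.6 = 221.65.
∂Q/∂P = −5.06, so E_p = (−5.06)·(16/221.65) ≈ -0.365.
|E_p| < 1: demand is inelastic.

-0.365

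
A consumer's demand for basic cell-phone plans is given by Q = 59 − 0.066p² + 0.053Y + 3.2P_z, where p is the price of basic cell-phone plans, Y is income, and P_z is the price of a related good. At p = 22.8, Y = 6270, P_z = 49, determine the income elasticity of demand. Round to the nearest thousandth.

0.647

At the given point, Q = 59 − 0.066(22.8)² + 0.053(6270) + 3.2(49) = 59 − 34.3094 + 332.31 + 156.8 = 513.8006.
∂Q/∂Y = +0.053, so E_I = 0.053·(6270/513.8006) ≈ 0.647.
E_I ∈ (0,1): normal good (necessity).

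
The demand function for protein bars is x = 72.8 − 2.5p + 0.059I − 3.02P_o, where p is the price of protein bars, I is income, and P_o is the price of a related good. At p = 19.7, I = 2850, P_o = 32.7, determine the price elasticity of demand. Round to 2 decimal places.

Substituting, x = 72.8 − 2.5(19.7) + 0.059(2850) − 3.02(32.7) = 72.8 − 49.25 + 168.15 − 98.754 = 92.946.
∂x/∂p = −2.5, so E_p = (−2.5)·(19.7/92.946) ≈ -0.53.
|E_p| < 1: demand is inelastic.

-0.53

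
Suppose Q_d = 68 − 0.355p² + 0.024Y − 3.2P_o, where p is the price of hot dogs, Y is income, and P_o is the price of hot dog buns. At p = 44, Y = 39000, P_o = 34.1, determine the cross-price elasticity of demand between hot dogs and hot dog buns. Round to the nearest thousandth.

-0.526

Evaluating quantity at (p, Y, P_o) gives Q_d = 68 − 0.355(44)² + 0.024(39000) − 3.2(34.1) = 68 − 687.28 + 936 − 109.12 = 207.6.
∂Q_d/∂P_o = −3.2, so E_xy = -3.2·(34.1/207.6) ≈ -0.526.
E_xy < 0: the goods are complements.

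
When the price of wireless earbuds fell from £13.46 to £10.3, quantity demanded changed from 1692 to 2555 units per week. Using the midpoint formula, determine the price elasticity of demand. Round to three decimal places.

-1.528

%Δq = (2555 − 1692)/[(1692 + 2555)/2] = 863/2123.5 ≈ 0.4064.
%Δp = (10.3 − 13.46)/[(13.46 + 10.3)/2] = -3.16/11.88 ≈ -0.2660.
Arc elasticity E = %Δq/%Δp ≈ 0.4064/-0.2660 ≈ -1.528.
|E| > 1: demand is elastic over this range.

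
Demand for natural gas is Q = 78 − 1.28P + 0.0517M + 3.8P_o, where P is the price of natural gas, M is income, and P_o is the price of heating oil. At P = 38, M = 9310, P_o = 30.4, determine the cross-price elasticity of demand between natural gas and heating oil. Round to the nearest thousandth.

Q = 78 − 1.28(38) + 0.0517(9310) + 3.8(30.4) = 78 − 48.64 + 481.327 + 115.52 = 626.207.
∂Q/∂P_o = +3.8, so E_xy = 3.8·(30.4/626.207) ≈ 0.184.
E_xy > 0: the goods are substitutes.

0.184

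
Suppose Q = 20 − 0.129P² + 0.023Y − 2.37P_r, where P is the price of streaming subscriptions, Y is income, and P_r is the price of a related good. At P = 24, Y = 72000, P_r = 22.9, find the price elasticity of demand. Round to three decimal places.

-0.096

At the given point, Q = 20 − 0.129(24)² + 0.023(72000) − 2.37(22.9) = 20 − 74.304 + 1656 − 54.273 = 1547.423.
∂Q/∂P = −2·0.129·P = -6.192, so E_p = -6.192·(24/1547.423) ≈ -0.096.
|E_p| < 1: demand is inelastic.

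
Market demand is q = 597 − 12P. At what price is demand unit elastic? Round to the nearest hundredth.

24.88

For linear demand q = a − bP, E = −bP/(a − bP). |E| = 1 ⇒ bP = a − bP ⇒ P = a/(2b).
P = 597/(2·12) ≈ 24.88.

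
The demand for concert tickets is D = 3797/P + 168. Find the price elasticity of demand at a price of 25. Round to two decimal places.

-0.47

At P = 25, D = 319.88.
dD/dP = −3797/P² = −6.0752.
Point elasticity E = (dD/dP)·(P/D) = -6.0752 × 25/319.88 ≈ -0.47.
|E| < 1, so demand is inelastic at this price.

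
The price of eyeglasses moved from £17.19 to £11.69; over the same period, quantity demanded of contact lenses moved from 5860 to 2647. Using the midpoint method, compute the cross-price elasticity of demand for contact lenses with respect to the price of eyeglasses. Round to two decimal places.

1.98

%ΔQ_x = (2647 − 5860)/[(5860+2647)/2] = -3213/4253.5 ≈ -0.7554.
%ΔP_y = (11.69 − 17.19)/[(17.19+11.69)/2] ≈ -0.3809.
E_xy = -0.7554/-0.3809 ≈ 1.98.
E_xy > 0, so contact lenses and eyeglasses are substitutes.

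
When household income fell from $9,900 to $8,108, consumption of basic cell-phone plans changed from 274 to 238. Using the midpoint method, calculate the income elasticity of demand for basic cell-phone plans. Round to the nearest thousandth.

%ΔQ = (238 − 274)/[(274+238)/2] = -36/256 ≈ -0.1406.
%ΔM = (8,108 − 9,900)/[(9,900+8,108)/2] = -1792/9004 ≈ -0.1990.
E_I = %ΔQ/%ΔM ≈ 0.707.
E_I ∈ (0,1): normal good (necessity).

0.707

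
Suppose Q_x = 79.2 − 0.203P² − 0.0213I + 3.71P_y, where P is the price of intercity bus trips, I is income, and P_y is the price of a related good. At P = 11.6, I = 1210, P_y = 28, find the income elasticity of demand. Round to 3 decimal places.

-0.198

At the given point, Q_x = 79.2 − 0.203(11.6)² − 0.0213(1210) + 3.71(28) = 79.2 − 27.3157 − 25.773 + 103.88 = 129.9913.
∂Q_x/∂I = −0.0213, so E_I = -0.0213·(1210/129.9913) ≈ -0.198.
E_I < 0: inferior good.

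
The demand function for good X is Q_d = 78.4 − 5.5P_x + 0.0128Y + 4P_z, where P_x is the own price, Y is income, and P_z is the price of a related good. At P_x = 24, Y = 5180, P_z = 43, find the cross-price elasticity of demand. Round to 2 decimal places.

0.93

At the given point, Q_d = 78.4 − 5.5(24) + 0.0128(5180) + 4(43) = 78.4 − 132 + 66.304 + 172 = 184.704.
∂Q_d/∂P_z = +4, so E_xy = 4·(43/184.704) ≈ 0.93.
E_xy > 0: the goods are substitutes.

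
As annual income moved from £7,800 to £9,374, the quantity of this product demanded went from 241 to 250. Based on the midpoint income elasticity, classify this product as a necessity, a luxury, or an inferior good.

%ΔQ = (250 − 241)/[(241+250)/2] = 9/245.5 ≈ 0.0367.
%ΔY = (9,374 − 7,800)/[(7,800+9,374)/2] = 1574/8587 ≈ 0.1833.
E_I = %ΔQ/%ΔY ≈ 0.200.
E_I ∈ (0,1): normal good (necessity).

necessity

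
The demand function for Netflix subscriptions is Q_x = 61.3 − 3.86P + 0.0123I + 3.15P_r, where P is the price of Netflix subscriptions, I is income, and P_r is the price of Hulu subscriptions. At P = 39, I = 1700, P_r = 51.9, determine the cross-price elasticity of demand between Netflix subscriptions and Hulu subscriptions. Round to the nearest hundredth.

1.72

First evaluate Q_x: 61.3 − 3.86(39) + 0.0123(1700) + 3.15(51.9) = 61.3 − 150.54 + 20.91 + 163.485 = 95.155.
∂Q_x/∂P_r = +3.15, so E_xy = 3.15·(51.9/95.155) ≈ 1.72.
E_xy > 0: the goods are substitutes.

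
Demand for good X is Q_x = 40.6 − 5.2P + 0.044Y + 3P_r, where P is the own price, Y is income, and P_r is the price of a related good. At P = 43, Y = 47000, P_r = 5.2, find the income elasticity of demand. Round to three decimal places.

1.088

At the given point, Q_x = 40.6 − 5.2(43) + 0.044(47000) + 3(5.2) = 40.6 − 223.6 + 2068 + 15.6 = 1900.6.
∂Q_x/∂Y = +0.044, so E_I = 0.044·(47000/1900.6) ≈ 1.088.
E_I > 1: normal good (luxury).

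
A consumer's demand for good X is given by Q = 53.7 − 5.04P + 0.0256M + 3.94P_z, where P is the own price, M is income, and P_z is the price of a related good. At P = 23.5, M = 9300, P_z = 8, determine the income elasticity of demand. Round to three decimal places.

1.162

At the given point, Q = 53.7 − 5.04(23.5) + 0.0256(9300) + 3.94(8) = 53.7 − 118.44 + 238.08 + 31.52 = 204.86.
∂Q/∂M = +0.0256, so E_I = 0.0256·(9300/204.86) ≈ 1.162.
E_I > 1: normal good (luxury).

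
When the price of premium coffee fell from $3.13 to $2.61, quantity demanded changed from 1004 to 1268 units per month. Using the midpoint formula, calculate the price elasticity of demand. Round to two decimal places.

%ΔQ = (1268 − 1004)/[(1004 + 1268)/2] = 264/1136 ≈ 0.2324.
%ΔP = (2.61 − 3.13)/[(3.13 + 2.61)/2] = -0.52/2.87 ≈ -0.1812.
Arc elasticity E = %ΔQ/%ΔP ≈ 0.2324/-0.1812 ≈ -1.28.
|E| > 1: demand is elastic over this range.

-1.28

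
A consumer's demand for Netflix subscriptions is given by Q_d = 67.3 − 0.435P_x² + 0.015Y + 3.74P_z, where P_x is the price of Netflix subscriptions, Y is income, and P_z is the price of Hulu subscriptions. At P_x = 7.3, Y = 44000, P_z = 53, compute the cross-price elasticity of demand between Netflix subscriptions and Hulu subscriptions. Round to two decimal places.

0.22

Q_d = 67.3 − 0.435(7.3)² + 0.015(44000) + 3.74(53) = 67.3 − 23.1812 + 660 + 198.22 = 902.3389.
∂Q_d/∂P_z = +3.74, so E_xy = 3.74·(53/902.3389) ≈ 0.22.
E_xy > 0: the goods are substitutes.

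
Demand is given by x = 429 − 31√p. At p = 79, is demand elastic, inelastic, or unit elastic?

inelastic

At p = 79, x = 153.466.
dx/dp = −31/(2√p) = −31/(2·8.8882).
Point elasticity E = (dx/dp)·(p/x) = -1.7439 × 79/153.466 ≈ -0.898.
|E| ≈ 0.898 < 1, so demand is inelastic.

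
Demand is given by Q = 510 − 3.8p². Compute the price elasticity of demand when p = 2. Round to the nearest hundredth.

-0.06

At p = 2, Q = 494.8.
dQ/dp = −2·3.8·p = −15.2.
Point elasticity E = (dQ/dp)·(p/Q) = -15.2 × 2/494.8 ≈ -0.06.
|E| < 1, so demand is inelastic at this price.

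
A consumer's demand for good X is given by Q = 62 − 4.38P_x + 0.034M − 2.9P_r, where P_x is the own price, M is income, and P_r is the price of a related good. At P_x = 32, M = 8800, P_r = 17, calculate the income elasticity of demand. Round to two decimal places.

Q = 62 − 4.38(32) + 0.034(8800) − 2.9(17) = 62 − 140.16 + 299.2 − 49.3 = 171.74.
∂Q/∂M = +0.034, so E_I = 0.034·(8800/171.74) ≈ 1.74.
E_I > 1: normal good (luxury).

1.74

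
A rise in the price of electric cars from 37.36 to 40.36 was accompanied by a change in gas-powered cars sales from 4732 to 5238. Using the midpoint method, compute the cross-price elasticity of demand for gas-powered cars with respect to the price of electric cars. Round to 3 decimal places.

%ΔQ_x = (5238 − 4732)/[(4732+5238)/2] = 506/4985 ≈ 0.1015.
%ΔP_y = (40.36 − 37.36)/[(37.36+40.36)/2] ≈ 0.0772.
E_xy = 0.1015/0.0772 ≈ 1.315.
E_xy > 0, so gas-powered cars and electric cars are substitutes.

1.315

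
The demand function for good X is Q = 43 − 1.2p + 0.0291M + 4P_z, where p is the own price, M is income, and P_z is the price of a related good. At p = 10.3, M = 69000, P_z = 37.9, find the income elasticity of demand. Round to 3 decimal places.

0.917

Evaluating quantity at (p, M, P_z) gives Q = 43 − 1.2(10.3) + 0.0291(69000) + 4(37.9) = 43 − 12.36 + 2007.9 + 151.6 = 2190.14.
∂Q/∂M = +0.0291, so E_I = 0.0291·(69000/2190.14) ≈ 0.917.
E_I ∈ (0,1): normal good (necessity).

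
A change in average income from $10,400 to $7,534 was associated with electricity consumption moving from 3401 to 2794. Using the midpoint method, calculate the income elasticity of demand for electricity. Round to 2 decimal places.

0.61

%ΔQ = (2794 − 3401)/[(3401+2794)/2] = -607/3097.5 ≈ -0.1960.
%ΔI = (7,534 − 10,400)/[(10,400+7,534)/2] = -2866/8967 ≈ -0.3196.
E_I = %ΔQ/%ΔI ≈ 0.61.
E_I ∈ (0,1): normal good (necessity).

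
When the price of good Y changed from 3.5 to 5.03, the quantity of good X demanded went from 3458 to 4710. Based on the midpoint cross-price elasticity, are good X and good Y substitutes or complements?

substitutes

%ΔQ_x = (4710 − 3458)/[(3458+4710)/2] = 1252/4084 ≈ 0.3066.
%ΔP_y = (5.03 − 3.5)/[(3.5+5.03)/2] ≈ 0.3587.
E_xy = 0.3066/0.3587 ≈ 0.855.
E_xy > 0, so the goods are substitutes.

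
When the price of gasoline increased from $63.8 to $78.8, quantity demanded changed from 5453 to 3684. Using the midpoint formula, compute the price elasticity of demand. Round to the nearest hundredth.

-1.84

%ΔQ = (3684 − 5453)/[(5453 + 3684)/2] = -1769/4568.5 ≈ -0.3872.
%ΔP = (78.8 − 63.8)/[(63.8 + 78.8)/2] = 15/71.3 ≈ 0.2104.
Arc elasticity E = %ΔQ/%ΔP ≈ -0.3872/0.2104 ≈ -1.84.
|E| > 1: demand is elastic over this range.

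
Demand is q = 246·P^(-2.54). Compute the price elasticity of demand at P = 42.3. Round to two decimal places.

-2.54

For a Cobb–Douglas (constant-elasticity) form q = A·P^α·…, the elasticity with respect to P equals the exponent α at every point.
Here the exponent on P is -2.54, so the price elasticity of demand is -2.54.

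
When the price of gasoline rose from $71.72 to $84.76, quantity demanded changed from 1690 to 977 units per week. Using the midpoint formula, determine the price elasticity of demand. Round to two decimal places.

%Δq = (977 − 1690)/[(1690 + 977)/2] = -713/1333.5 ≈ -0.5347.
%Δp = (84.76 − 71.72)/[(71.72 + 84.76)/2] = 13.04/78.24 ≈ 0.1667.
Arc elasticity E = %Δq/%Δp ≈ -0.5347/0.1667 ≈ -3.21.
|E| > 1: demand is elastic over this range.

-3.21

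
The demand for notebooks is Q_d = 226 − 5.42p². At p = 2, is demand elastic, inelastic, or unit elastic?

At p = 2, Q_d = 204.32.
dQ_d/dp = −2·5.42·p = −21.68.
Point elasticity E = (dQ_d/dp)·(p/Q_d) = -21.68 × 2/204.32 ≈ -0.212.
|E| ≈ 0.212 < 1, so demand is inelastic.

inelastic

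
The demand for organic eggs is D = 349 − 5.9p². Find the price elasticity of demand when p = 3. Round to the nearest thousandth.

At p = 3, D = 295.9.
dD/dp = −2·5.9·p = −35.4.
Point elasticity E = (dD/dp)·(p/D) = -35.4 × 3/295.9 ≈ -0.359.
|E| < 1, so demand is inelastic at this price.

-0.359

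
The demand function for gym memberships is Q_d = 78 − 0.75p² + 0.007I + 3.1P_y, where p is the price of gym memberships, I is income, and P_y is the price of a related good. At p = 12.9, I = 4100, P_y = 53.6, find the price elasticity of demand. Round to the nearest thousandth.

-1.686

Evaluating quantity at (p, I, P_y) gives Q_d = 78 − 0.75(12.9)² + 0.007(4100) + 3.1(53.6) = 78 − 124.8075 + 28.7 + 166.16 = 148.0525.
∂Q_d/∂p = −2·0.75·p = -19.35, so E_p = -19.35·(12.9/148.0525) ≈ -1.686.
|E_p| > 1: demand is elastic.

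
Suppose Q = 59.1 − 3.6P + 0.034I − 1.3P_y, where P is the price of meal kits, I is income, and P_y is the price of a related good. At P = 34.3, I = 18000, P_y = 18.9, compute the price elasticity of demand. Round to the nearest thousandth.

-0.236

Evaluating quantity at (P, I, P_y) gives Q = 59.1 − 3.6(34.3) + 0.034(18000) − 1.3(18.9) = 59.1 − 123.48 + 612 − 24.57 = 523.05.
∂Q/∂P = −3.6, so E_p = (−3.6)·(34.3/523.05) ≈ -0.236.
|E_p| < 1: demand is inelastic.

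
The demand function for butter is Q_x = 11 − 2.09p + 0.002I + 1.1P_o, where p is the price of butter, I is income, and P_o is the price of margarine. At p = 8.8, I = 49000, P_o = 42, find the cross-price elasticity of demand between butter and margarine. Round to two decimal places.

0.34

Q_x = 11 − 2.09(8.8) + 0.002(49000) + 1.1(42) = 11 − 18.392 + 98 + 46.2 = 136.808.
∂Q_x/∂P_o = +1.1, so E_xy = 1.1·(42/136.808) ≈ 0.34.
E_xy > 0: the goods are substitutes.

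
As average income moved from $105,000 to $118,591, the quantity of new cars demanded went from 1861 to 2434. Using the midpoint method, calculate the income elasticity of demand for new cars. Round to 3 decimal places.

2.195

%ΔQ = (2434 − 1861)/[(1861+2434)/2] = 573/2147.5 ≈ 0.2668.
%ΔI = (118,591 − 105,000)/[(105,000+118,591)/2] = 13591/111795.5 ≈ 0.1216.
E_I = %ΔQ/%ΔI ≈ 2.195.
E_I > 1: normal good (luxury).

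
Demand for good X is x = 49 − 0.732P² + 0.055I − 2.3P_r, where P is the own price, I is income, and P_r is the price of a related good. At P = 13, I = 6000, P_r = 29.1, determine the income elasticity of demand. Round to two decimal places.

First evaluate x: 49 − 0.732(13)² + 0.055(6000) − 2.3(29.1) = 49 − 123.708 + 330 − 66.93 = 188.362.
∂x/∂I = +0.055, so E_I = 0.055·(6000/188.362) ≈ 1.75.
E_I > 1: normal good (luxury).

1.75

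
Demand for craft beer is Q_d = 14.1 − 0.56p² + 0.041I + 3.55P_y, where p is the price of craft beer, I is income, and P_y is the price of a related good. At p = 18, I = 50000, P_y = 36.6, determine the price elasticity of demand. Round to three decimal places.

-0.180

Q_d = 14.1 − 0.56(18)² + 0.041(50000) + 3.55(36.6) = 14.1 − 181.44 + 2050 + 129.93 = 2012.59.
∂Q_d/∂p = −2·0.56·p = -20.16, so E_p = -20.16·(18/2012.59) ≈ -0.180.
|E_p| < 1: demand is inelastic.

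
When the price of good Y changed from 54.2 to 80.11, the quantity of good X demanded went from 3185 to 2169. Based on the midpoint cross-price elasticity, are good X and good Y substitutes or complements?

complements

%ΔQ_x = (2169 − 3185)/[(3185+2169)/2] = -1016/2677 ≈ -0.3795.
%ΔP_y = (80.11 − 54.2)/[(54.2+80.11)/2] ≈ 0.3858.
E_xy = -0.3795/0.3858 ≈ -0.984.
E_xy < 0, so the goods are complements.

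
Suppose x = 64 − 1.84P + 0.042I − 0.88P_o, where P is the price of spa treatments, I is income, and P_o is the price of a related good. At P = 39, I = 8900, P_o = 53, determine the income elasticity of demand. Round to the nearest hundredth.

1.17

First evaluate x: 64 − 1.84(39) + 0.042(8900) − 0.88(53) = 64 − 71.76 + 373.8 − 46.64 = 319.4.
∂x/∂I = +0.042, so E_I = 0.042·(8900/319.4) ≈ 1.17.
E_I > 1: normal good (luxury).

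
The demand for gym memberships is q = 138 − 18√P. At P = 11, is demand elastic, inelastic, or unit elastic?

inelastic

At P = 11, q = 78.3008.
dq/dP = −18/(2√P) = −18/(2·3.3166).
Point elasticity E = (dq/dP)·(P/q) = -2.7136 × 11/78.3008 ≈ -0.381.
|E| ≈ 0.381 < 1, so demand is inelastic.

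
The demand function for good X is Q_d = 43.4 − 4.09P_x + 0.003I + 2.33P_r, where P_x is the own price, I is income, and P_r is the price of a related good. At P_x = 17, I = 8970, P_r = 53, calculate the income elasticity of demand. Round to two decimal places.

0.22

Evaluating quantity at (P_x, I, P_r) gives Q_d = 43.4 − 4.09(17) + 0.003(8970) + 2.33(53) = 43.4 − 69.53 + 26.91 + 123.49 = 124.27.
∂Q_d/∂I = +0.003, so E_I = 0.003·(8970/124.27) ≈ 0.22.
E_I ∈ (0,1): normal good (necessity).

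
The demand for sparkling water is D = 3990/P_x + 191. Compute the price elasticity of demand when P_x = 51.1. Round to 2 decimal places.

-0.29

At P_x = 51.1, D = 269.0822.
dD/dP_x = −3990/P_x² = −1.528.
Point elasticity E = (dD/dP_x)·(P_x/D) = -1.528 × 51.1/269.0822 ≈ -0.29.
|E| < 1, so demand is inelastic at this price.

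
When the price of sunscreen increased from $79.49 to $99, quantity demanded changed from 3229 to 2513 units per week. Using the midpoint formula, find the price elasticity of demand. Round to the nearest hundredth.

-1.14

%Δq = (2513 − 3229)/[(3229 + 2513)/2] = -716/2871 ≈ -0.2494.
%ΔP = (99 − 79.49)/[(79.49 + 99)/2] = 19.51/89.245 ≈ 0.2186.
Arc elasticity E = %Δq/%ΔP ≈ -0.2494/0.2186 ≈ -1.14.
|E| > 1: demand is elastic over this range.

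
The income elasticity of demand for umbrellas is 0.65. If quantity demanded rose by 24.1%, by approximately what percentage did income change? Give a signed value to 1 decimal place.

%ΔQ ≈ E × %ΔI ⇒ %ΔI = %ΔQ / E = (24.1%)/(0.65) ≈ 37.1%.

37.1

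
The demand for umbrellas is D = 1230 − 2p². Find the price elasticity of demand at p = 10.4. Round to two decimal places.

At p = 10.4, D = 1013.68.
dD/dp = −2·2·p = −41.6.
Point elasticity E = (dD/dp)·(p/D) = -41.6 × 10.4/1013.68 ≈ -0.43.
|E| < 1, so demand is inelastic at this price.

-0.43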